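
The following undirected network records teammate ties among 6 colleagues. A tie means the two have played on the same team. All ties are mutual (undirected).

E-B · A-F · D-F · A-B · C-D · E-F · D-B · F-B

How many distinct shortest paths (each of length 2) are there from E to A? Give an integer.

The shortest distance is 2. The length-2 paths are: E–B–A; E–F–A.
That gives 2 distinct shortest paths.

2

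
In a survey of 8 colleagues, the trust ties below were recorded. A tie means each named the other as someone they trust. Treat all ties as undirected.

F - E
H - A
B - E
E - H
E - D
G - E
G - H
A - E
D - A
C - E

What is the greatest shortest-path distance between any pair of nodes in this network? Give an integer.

2

Eccentricity of each node (its greatest distance to any other): A:2, B:2, C:2, D:2, E:1, F:2, G:2, H:2.
The maximum eccentricity is 2, realized for instance by the pair F–H via F – E – H. So the diameter is 2.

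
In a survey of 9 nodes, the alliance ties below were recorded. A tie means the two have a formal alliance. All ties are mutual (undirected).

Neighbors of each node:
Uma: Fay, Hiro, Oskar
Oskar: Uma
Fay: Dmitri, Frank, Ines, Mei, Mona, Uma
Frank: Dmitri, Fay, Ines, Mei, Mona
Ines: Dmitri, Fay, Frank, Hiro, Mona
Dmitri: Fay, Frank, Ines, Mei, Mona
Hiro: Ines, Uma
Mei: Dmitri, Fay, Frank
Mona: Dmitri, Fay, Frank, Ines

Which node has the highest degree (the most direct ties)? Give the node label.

Fay

Degrees — Dmitri:5, Fay:6, Frank:5, Hiro:2, Ines:5, Mei:3, Mona:4, Oskar:1, Uma:3.
The maximum is 6, attained only by Fay.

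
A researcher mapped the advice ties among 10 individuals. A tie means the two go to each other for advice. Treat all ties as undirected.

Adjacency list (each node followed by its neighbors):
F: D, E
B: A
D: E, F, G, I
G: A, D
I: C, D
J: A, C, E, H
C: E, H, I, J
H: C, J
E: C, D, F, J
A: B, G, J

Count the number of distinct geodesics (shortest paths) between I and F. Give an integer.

1

The shortest distance is 2, and the only length-2 path is I–D–F. So there is exactly 1 shortest path.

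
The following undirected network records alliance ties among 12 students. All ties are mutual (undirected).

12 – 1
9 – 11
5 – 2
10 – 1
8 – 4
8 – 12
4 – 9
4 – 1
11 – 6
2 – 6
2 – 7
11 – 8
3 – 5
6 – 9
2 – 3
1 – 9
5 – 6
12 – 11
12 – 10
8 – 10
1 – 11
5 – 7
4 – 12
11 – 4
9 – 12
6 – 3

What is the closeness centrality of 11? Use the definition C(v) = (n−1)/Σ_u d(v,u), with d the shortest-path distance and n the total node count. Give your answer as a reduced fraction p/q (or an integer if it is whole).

Distances from 11: 1:1, 2:2, 3:2, 4:1, 5:2, 6:1, 7:3, 8:1, 9:1, 10:2, 12:1. Sum = 17.
n = 12, so closeness = 11/17.

11/17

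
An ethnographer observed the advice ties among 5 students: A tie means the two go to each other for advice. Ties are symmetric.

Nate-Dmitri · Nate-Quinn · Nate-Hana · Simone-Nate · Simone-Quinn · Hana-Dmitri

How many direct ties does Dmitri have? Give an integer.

2

Dmitri is directly tied to Hana and Nate. That is 2 neighbors, so the degree of Dmitri is 2.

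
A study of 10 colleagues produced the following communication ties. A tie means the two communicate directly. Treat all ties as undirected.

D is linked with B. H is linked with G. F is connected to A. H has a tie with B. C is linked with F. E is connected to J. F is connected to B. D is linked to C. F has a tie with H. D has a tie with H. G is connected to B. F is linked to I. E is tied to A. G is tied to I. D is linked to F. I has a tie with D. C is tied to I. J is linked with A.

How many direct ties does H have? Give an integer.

4

H is directly tied to B, D, F, and G. That is 4 neighbors, so the degree of H is 4.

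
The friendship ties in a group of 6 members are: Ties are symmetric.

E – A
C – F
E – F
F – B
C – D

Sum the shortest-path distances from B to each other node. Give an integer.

Distances from B: A:3, C:2, D:3, E:2, F:1.
Sum = 3 + 2 + 3 + 2 + 1 = 11.

11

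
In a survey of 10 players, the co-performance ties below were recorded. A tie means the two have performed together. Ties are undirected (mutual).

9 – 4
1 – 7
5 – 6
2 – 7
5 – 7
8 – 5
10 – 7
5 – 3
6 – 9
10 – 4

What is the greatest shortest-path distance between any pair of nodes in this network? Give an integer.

4

Eccentricity of each node (its greatest distance to any other): 1:4, 2:4, 3:4, 4:4, 5:3, 6:3, 7:3, 8:4, 9:4, 10:3.
The maximum eccentricity is 4, realized for instance by the pair 8–4 via 8 – 5 – 6 – 9 – 4. So the diameter is 4.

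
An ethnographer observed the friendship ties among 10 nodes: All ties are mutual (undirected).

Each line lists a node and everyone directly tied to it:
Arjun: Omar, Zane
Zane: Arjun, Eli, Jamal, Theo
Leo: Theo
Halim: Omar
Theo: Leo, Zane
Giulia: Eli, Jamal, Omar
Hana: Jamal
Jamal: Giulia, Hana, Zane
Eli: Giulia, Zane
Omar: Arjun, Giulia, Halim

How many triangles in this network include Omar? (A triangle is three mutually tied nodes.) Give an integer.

0

Omar's neighbors are Arjun, Giulia, and Halim, but none of them are tied to each other, so no triangle contains Omar.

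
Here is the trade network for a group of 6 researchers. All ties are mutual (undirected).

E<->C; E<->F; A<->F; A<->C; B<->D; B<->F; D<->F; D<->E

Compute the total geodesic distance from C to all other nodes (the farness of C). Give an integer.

9

Distances from C: A:1, B:3, D:2, E:1, F:2.
Sum = 1 + 3 + 2 + 1 + 2 = 9.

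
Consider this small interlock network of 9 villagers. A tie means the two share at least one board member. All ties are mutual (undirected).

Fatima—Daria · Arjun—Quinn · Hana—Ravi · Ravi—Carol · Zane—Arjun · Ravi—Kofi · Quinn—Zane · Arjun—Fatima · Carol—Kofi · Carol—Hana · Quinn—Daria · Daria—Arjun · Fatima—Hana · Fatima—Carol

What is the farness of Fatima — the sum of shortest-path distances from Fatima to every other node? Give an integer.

Distances from Fatima: Arjun:1, Carol:1, Daria:1, Hana:1, Kofi:2, Quinn:2, Ravi:2, Zane:2.
Sum = 1 + 1 + 1 + 1 + 2 + 2 + 2 + 2 = 12.

12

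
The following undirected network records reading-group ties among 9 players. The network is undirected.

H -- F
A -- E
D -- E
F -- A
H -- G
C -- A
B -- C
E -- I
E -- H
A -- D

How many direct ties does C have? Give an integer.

C is directly tied to A and B. That is 2 neighbors, so the degree of C is 2.

2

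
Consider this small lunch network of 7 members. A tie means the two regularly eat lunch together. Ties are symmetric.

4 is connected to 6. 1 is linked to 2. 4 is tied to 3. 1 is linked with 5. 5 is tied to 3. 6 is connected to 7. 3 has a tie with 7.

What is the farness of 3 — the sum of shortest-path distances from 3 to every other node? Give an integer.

10

Distances from 3: 1:2, 2:3, 4:1, 5:1, 6:2, 7:1.
Sum = 2 + 3 + 1 + 1 + 2 + 1 = 10.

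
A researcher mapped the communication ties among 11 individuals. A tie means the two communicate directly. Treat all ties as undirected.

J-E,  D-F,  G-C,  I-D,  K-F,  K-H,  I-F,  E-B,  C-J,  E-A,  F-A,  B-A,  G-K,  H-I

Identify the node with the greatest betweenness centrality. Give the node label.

Unnormalized betweenness of each node: A:27/2, B:0, C:9/2, D:0, E:15/2, F:20, G:7, H:3/2, I:3, J:9/2, K:25/2.
F has the largest value, 20, making it the main broker — the node through which the most shortest paths run.

F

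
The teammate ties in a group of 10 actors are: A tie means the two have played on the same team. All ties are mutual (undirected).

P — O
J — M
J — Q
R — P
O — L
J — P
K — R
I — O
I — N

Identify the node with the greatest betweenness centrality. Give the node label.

P

Unnormalized betweenness of each node: I:8, J:15, K:0, L:0, M:0, N:0, O:20, P:26, Q:0, R:8.
P has the largest value, 26, making it the main broker — the node through which the most shortest paths run.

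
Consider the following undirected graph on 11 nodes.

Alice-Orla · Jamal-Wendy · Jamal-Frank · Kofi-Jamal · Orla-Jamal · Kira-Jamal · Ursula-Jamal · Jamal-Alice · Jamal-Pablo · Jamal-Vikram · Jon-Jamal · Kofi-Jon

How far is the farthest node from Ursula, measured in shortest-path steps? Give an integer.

Distances from Ursula: Alice:2, Frank:2, Jamal:1, Jon:2, Kira:2, Kofi:2, Orla:2, Pablo:2, Vikram:2, Wendy:2.
The largest is 2 (to Alice, Kira, Pablo, Wendy, Orla, Jon, Frank, Vikram, and Kofi), so the eccentricity of Ursula is 2.

2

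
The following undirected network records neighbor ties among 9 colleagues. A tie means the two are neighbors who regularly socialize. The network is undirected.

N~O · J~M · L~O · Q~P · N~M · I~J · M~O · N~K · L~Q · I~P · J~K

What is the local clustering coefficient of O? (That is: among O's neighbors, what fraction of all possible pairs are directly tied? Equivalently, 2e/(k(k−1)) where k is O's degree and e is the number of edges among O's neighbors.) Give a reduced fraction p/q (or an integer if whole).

1/3

O's neighbors: L, M, and N (k = 3).
Possible neighbor pairs: C(3,2) = 3. Edges among them: M–N → e = 1.
Clustering(O) = 1/3.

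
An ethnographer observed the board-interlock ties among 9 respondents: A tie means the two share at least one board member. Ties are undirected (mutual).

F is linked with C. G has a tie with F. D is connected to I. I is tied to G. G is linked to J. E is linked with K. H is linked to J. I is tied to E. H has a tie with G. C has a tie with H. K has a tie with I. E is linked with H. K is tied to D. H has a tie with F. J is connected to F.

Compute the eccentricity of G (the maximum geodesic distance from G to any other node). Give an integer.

2

Distances from G: C:2, D:2, E:2, F:1, H:1, I:1, J:1, K:2.
The largest is 2 (to C, D, K, and E), so the eccentricity of G is 2.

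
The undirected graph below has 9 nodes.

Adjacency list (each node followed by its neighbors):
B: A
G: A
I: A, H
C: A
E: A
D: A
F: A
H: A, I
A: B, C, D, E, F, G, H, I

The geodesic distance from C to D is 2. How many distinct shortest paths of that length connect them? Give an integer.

1

The shortest distance is 2, and the only length-2 path is C–A–D. So there is exactly 1 shortest path.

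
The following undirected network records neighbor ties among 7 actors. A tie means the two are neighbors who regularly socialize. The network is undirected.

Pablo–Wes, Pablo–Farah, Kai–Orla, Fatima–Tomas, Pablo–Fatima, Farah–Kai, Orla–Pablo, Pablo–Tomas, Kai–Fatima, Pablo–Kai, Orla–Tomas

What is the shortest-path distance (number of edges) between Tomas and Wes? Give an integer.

2

One shortest route is Tomas – Pablo – Wes, which uses 2 edges, and Tomas and Wes are not directly tied, so nothing shorter exists. So d(Tomas,Wes) = 2.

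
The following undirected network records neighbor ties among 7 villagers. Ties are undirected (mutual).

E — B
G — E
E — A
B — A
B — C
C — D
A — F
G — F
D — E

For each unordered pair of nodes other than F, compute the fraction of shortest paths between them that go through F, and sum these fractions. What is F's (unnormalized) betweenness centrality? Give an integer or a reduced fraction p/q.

1/2

Pairs whose geodesics pass through F — G–A: 1/2.
All other pairs contribute 0.
Summing the contributions gives betweenness(F) = 1/2.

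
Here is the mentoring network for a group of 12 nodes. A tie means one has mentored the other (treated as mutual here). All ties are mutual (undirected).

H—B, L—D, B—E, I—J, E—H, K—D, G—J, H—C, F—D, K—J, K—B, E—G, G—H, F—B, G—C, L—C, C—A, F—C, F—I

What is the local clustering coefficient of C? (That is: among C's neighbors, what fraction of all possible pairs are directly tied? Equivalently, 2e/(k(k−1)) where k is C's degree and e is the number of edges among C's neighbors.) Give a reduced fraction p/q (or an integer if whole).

1/10

C's neighbors: A, F, G, H, and L (k = 5).
Possible neighbor pairs: C(5,2) = 10. Edges among them: G–H → e = 1.
Clustering(C) = 1/10.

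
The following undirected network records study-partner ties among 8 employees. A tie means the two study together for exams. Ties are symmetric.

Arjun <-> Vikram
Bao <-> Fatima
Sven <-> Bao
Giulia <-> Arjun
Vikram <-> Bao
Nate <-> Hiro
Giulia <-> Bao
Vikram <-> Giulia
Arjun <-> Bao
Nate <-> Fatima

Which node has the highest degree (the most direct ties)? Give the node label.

Degrees — Arjun:3, Bao:5, Fatima:2, Giulia:3, Hiro:1, Nate:2, Sven:1, Vikram:3.
The maximum is 5, attained only by Bao.

Bao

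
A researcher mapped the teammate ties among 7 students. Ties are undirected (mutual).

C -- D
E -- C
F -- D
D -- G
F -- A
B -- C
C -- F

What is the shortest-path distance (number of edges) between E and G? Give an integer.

One shortest route is E – C – D – G, which uses 3 edges, and at distance 2 from E we only reach {B, D, F}, which does not include G. So d(E,G) = 3.

3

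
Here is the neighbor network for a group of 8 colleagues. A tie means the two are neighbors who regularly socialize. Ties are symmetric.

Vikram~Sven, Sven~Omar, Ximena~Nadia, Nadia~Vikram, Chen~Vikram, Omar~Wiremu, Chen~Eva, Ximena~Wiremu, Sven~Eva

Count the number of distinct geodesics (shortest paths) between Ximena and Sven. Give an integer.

2

The shortest distance is 3. The length-3 paths are: Ximena–Nadia–Vikram–Sven; Ximena–Wiremu–Omar–Sven.
That gives 2 distinct shortest paths.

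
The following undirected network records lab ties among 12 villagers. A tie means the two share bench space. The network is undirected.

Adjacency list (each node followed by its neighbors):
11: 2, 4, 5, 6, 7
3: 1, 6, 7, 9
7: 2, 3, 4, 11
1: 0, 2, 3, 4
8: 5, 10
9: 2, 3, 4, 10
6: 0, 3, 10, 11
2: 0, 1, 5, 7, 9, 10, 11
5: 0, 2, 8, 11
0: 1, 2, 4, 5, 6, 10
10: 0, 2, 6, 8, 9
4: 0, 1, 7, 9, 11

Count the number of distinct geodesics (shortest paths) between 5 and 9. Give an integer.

The shortest distance is 2, and the only length-2 path is 5–2–9. So there is exactly 1 shortest path.

1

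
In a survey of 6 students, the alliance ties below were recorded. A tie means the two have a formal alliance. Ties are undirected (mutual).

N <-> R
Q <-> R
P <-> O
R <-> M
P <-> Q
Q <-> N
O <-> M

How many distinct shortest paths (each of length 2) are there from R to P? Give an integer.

1

The shortest distance is 2, and the only length-2 path is R–Q–P. So there is exactly 1 shortest path.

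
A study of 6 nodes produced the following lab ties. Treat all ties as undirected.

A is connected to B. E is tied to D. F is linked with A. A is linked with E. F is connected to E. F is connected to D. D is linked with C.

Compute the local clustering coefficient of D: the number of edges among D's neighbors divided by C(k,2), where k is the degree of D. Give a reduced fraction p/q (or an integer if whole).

1/3

D's neighbors: C, E, and F (k = 3).
Possible neighbor pairs: C(3,2) = 3. Edges among them: E–F → e = 1.
Clustering(D) = 1/3.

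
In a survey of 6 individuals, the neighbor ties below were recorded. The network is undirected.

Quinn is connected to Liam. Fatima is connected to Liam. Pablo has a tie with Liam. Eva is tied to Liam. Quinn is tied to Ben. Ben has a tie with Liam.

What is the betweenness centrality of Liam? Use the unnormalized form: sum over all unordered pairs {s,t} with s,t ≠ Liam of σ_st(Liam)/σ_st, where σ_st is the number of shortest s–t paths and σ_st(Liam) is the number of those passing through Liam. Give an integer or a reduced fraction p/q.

Pairs whose geodesics pass through Liam — Fatima–Ben: 1; Fatima–Pablo: 1; Fatima–Eva: 1; Fatima–Quinn: 1; Ben–Pablo: 1; Ben–Eva: 1; Pablo–Eva: 1; Pablo–Quinn: 1; Eva–Quinn: 1.
All other pairs contribute 0.
Summing the contributions gives betweenness(Liam) = 9.

9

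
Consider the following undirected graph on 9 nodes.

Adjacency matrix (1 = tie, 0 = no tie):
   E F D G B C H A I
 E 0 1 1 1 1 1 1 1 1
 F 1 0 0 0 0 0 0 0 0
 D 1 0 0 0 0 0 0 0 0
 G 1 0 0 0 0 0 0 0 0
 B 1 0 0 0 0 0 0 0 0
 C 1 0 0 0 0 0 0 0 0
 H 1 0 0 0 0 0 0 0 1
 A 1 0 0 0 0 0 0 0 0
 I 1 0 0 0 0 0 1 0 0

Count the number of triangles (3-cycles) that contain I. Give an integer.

1

I's neighbors: E and H.
Neighbor pairs that are themselves tied: I–E–H. Each forms one triangle with I, for 1 in total.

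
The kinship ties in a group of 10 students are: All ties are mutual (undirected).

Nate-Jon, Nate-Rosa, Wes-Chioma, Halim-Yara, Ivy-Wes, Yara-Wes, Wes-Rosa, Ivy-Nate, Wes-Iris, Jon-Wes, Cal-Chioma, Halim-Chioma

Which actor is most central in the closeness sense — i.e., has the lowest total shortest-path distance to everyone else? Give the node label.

Farness (sum of distances to all others) for each node — Cal:24, Chioma:16, Halim:22, Iris:20, Ivy:18, Jon:18, Nate:22, Rosa:18, Wes:12, Yara:18.
The smallest farness is 12, for Wes, so Wes has the highest closeness.

Wes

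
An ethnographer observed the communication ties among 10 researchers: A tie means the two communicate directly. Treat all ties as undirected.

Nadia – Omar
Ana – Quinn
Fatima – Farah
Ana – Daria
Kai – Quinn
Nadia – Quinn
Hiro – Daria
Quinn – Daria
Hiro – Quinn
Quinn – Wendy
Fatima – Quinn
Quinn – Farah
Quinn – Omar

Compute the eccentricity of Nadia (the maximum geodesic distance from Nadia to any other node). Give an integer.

Distances from Nadia: Ana:2, Daria:2, Farah:2, Fatima:2, Hiro:2, Kai:2, Omar:1, Quinn:1, Wendy:2.
The largest is 2 (to Kai, Hiro, Fatima, Wendy, Farah, Daria, and Ana), so the eccentricity of Nadia is 2.

2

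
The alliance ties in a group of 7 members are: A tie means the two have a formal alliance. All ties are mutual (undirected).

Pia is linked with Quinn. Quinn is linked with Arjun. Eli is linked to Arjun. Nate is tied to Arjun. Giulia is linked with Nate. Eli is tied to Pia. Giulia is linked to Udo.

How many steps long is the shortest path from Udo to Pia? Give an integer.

5

One shortest route is Udo – Giulia – Nate – Arjun – Quinn – Pia, which uses 5 edges, and at distance 4 from Udo we only reach {Eli, Quinn}, which does not include Pia. So d(Udo,Pia) = 5.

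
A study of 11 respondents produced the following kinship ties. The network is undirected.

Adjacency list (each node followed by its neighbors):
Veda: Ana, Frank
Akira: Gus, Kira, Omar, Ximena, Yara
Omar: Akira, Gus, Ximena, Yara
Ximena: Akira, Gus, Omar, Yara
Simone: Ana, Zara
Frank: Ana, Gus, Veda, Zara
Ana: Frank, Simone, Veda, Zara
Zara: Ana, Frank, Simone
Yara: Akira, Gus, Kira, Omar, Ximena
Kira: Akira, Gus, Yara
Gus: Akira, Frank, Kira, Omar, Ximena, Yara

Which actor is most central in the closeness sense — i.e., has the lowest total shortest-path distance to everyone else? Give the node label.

Farness (sum of distances to all others) for each node — Akira:20, Ana:21, Frank:16, Gus:15, Kira:22, Omar:21, Simone:29, Veda:23, Ximena:21, Yara:20, Zara:22.
The smallest farness is 15, for Gus, so Gus has the highest closeness.

Gus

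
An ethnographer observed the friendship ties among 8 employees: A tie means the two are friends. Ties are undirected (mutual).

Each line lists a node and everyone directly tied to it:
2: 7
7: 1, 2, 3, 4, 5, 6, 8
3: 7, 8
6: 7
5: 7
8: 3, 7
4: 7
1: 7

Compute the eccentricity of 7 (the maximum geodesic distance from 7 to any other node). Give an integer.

1

Distances from 7: 1:1, 2:1, 3:1, 4:1, 5:1, 6:1, 8:1.
The largest is 1 (to 6, 8, 1, 2, 3, 5, and 4), so the eccentricity of 7 is 1.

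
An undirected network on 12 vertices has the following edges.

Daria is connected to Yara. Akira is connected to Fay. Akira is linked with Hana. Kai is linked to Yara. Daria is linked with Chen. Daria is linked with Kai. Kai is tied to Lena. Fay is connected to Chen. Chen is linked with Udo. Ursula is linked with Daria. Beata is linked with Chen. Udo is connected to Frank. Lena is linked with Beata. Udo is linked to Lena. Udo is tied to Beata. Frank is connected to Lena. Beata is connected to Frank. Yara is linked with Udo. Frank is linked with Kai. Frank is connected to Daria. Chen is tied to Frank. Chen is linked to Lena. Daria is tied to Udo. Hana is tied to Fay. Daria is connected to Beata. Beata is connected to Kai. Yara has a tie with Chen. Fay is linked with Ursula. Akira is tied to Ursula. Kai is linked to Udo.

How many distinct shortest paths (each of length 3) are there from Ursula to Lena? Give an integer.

The shortest distance is 3. The length-3 paths are: Ursula–Daria–Udo–Lena; Ursula–Daria–Frank–Lena; Ursula–Daria–Beata–Lena; Ursula–Daria–Chen–Lena; Ursula–Fay–Chen–Lena; Ursula–Daria–Kai–Lena.
That gives 6 distinct shortest paths.

6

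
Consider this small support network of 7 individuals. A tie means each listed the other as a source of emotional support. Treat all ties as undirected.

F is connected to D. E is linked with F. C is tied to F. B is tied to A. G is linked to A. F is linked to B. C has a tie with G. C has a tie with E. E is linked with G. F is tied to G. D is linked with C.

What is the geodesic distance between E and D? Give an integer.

One shortest route is E – C – D, which uses 2 edges, and E and D are not directly tied, so nothing shorter exists. So d(E,D) = 2.

2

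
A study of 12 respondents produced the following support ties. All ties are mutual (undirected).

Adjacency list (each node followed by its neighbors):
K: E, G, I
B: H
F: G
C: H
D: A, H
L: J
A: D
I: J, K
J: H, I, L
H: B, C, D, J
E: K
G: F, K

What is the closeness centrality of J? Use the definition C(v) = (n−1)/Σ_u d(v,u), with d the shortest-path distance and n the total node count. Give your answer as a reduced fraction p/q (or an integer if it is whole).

Distances from J: A:3, B:2, C:2, D:2, E:3, F:4, G:3, H:1, I:1, K:2, L:1. Sum = 24.
n = 12, so closeness = 11/24.

11/24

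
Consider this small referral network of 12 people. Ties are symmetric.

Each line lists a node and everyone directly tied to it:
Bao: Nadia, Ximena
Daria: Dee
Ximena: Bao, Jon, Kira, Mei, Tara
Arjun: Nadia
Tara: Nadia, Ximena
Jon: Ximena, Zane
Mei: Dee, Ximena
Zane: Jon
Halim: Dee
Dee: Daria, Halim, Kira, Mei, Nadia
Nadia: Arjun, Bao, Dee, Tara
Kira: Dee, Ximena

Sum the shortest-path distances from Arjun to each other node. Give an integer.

Distances from Arjun: Bao:2, Daria:3, Dee:2, Halim:3, Jon:4, Kira:3, Mei:3, Nadia:1, Tara:2, Ximena:3, Zane:5.
Sum = 2 + 3 + 2 + 3 + 4 + 3 + 3 + 1 + 2 + 3 + 5 = 31.

31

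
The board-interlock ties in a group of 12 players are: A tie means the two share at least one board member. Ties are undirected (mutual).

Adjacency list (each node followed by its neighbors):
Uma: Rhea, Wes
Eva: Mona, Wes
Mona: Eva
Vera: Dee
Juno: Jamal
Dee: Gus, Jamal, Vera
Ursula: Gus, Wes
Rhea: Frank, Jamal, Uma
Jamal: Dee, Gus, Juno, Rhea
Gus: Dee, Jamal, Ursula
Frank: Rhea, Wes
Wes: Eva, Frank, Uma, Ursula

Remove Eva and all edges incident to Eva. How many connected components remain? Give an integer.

2

Without Eva, the remaining ties split the others into: {Dee, Frank, Gus, Jamal, Juno, Rhea, Uma, Ursula, Vera, Wes}; {Mona}.
That's 2 separate components.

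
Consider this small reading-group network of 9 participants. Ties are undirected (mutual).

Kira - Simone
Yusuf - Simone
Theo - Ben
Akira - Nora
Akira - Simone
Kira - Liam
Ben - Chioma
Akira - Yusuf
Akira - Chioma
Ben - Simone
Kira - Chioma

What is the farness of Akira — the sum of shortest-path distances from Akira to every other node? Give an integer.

14

Distances from Akira: Ben:2, Chioma:1, Kira:2, Liam:3, Nora:1, Simone:1, Theo:3, Yusuf:1.
Sum = 2 + 1 + 2 + 3 + 1 + 1 + 3 + 1 = 14.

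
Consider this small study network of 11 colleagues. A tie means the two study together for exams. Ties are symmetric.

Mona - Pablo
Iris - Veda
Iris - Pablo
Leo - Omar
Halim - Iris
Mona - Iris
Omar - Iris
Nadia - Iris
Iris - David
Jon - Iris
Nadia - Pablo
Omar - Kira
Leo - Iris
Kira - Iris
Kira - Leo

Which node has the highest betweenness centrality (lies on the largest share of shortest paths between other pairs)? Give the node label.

Unnormalized betweenness of each node: David:0, Halim:0, Iris:79/2, Jon:0, Kira:0, Leo:0, Mona:0, Nadia:0, Omar:0, Pablo:1/2, Veda:0.
Iris has the largest value, 79/2, making it the main broker — the node through which the most shortest paths run.

Iris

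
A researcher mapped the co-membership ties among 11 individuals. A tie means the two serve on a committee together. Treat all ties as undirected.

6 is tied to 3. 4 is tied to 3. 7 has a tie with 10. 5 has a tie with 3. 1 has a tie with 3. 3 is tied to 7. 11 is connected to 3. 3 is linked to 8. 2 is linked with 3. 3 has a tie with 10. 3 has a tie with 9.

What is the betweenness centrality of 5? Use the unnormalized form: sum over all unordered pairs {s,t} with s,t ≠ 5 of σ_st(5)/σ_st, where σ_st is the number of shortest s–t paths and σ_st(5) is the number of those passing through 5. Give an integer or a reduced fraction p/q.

No shortest path between any pair of other nodes passes through 5.
Summing the contributions gives betweenness(5) = 0.

0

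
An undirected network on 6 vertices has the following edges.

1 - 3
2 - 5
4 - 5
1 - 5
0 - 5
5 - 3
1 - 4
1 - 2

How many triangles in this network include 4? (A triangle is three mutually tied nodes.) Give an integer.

4's neighbors: 1 and 5.
Neighbor pairs that are themselves tied: 4–1–5. Each forms one triangle with 4, for 1 in total.

1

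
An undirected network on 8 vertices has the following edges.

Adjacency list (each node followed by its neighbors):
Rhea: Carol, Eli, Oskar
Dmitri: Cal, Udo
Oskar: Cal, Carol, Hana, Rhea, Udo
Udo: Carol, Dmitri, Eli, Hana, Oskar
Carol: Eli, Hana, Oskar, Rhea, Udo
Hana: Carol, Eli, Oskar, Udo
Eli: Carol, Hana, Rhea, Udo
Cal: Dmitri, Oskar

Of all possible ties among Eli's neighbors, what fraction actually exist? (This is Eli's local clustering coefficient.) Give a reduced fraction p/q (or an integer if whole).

2/3

Eli's neighbors: Carol, Hana, Rhea, and Udo (k = 4).
Possible neighbor pairs: C(4,2) = 6. Edges among them: Carol–Hana, Carol–Rhea, Carol–Udo, Hana–Udo → e = 4.
Clustering(Eli) = 4/6 = 2/3.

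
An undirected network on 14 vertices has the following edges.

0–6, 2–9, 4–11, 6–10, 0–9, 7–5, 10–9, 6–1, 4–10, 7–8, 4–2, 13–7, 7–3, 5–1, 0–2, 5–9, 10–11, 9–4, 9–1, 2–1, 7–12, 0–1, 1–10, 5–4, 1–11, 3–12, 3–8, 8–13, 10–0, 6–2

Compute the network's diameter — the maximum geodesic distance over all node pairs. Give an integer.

Eccentricity of each node (its greatest distance to any other): 0:4, 1:3, 2:4, 3:4, 4:3, 5:2, 6:4, 7:3, 8:4, 9:3, 10:4, 11:4, 12:4, 13:4.
The maximum eccentricity is 4, realized for instance by the pair 12–6 via 12 – 7 – 5 – 1 – 6. So the diameter is 4.

4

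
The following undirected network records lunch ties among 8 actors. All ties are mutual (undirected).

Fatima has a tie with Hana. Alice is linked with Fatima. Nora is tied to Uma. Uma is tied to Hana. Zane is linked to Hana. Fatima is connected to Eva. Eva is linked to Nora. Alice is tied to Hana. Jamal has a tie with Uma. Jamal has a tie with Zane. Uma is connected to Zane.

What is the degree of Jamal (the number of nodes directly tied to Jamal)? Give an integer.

2

Jamal is directly tied to Uma and Zane. That is 2 neighbors, so the degree of Jamal is 2.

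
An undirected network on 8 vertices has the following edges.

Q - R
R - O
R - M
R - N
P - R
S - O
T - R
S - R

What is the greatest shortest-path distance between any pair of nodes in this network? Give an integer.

2

Eccentricity of each node (its greatest distance to any other): M:2, N:2, O:2, P:2, Q:2, R:1, S:2, T:2.
The maximum eccentricity is 2, realized for instance by the pair P–O via P – R – O. So the diameter is 2.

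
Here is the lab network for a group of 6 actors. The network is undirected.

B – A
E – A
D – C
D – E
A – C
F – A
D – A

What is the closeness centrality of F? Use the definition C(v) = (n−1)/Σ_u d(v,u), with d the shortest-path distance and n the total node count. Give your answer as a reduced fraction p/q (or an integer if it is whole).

5/9

Distances from F: A:1, B:2, C:2, D:2, E:2. Sum = 9.
n = 6, so closeness = 5/9.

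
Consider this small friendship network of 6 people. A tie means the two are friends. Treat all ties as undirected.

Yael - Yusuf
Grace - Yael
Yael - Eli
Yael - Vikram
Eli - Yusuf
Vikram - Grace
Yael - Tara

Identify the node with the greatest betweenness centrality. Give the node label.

Yael

Unnormalized betweenness of each node: Eli:0, Grace:0, Tara:0, Vikram:0, Yael:8, Yusuf:0.
Yael has the largest value, 8, making it the main broker — the node through which the most shortest paths run.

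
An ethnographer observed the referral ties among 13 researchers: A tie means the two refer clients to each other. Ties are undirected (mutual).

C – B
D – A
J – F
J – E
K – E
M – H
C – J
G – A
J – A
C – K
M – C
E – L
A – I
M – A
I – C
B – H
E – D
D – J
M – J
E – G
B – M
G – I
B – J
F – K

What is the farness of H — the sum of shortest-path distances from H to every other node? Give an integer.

30

Distances from H: A:2, B:1, C:2, D:3, E:3, F:3, G:3, I:3, J:2, K:3, L:4, M:1.
Sum = 2 + 1 + 2 + 3 + 3 + 3 + 3 + 3 + 2 + 3 + 4 + 1 = 30.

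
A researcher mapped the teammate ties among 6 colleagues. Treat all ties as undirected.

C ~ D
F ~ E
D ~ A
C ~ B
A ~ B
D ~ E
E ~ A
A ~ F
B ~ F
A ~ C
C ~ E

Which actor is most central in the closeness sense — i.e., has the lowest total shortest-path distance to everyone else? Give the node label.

A

Farness (sum of distances to all others) for each node — A:5, B:7, C:6, D:7, E:6, F:7.
The smallest farness is 5, for A, so A has the highest closeness.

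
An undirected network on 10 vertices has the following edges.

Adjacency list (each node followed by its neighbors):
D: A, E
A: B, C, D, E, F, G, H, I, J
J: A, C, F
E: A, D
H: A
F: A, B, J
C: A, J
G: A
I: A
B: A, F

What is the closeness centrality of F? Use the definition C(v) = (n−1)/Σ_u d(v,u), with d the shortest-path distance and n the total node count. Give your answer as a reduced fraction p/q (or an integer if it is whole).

3/5

Distances from F: A:1, B:1, C:2, D:2, E:2, G:2, H:2, I:2, J:1. Sum = 15.
n = 10, so closeness = 9/15 = 3/5.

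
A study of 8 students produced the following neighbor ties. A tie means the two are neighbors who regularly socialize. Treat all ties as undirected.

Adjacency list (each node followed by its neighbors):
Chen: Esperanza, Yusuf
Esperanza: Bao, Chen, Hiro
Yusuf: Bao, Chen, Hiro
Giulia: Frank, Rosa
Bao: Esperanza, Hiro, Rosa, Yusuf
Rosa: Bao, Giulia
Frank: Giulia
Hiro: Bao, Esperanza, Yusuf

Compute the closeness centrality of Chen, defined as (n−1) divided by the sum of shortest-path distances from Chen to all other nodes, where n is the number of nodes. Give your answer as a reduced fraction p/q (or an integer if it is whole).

Distances from Chen: Bao:2, Esperanza:1, Frank:5, Giulia:4, Hiro:2, Rosa:3, Yusuf:1. Sum = 18.
n = 8, so closeness = 7/18.

7/18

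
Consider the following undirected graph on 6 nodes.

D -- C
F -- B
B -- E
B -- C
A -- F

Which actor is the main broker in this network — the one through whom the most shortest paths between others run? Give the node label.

B

Unnormalized betweenness of each node: A:0, B:8, C:4, D:0, E:0, F:4.
B has the largest value, 8, making it the main broker — the node through which the most shortest paths run.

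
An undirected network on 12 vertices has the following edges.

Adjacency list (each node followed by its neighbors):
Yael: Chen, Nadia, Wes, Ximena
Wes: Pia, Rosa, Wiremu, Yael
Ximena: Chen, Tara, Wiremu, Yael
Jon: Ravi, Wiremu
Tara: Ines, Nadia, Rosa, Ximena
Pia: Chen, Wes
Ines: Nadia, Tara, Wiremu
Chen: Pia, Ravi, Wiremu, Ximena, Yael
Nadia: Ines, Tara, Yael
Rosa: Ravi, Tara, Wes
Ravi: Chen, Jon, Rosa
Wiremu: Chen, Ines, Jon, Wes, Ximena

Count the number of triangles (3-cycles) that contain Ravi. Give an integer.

Ravi's neighbors are Chen, Jon, and Rosa, but none of them are tied to each other, so no triangle contains Ravi.

0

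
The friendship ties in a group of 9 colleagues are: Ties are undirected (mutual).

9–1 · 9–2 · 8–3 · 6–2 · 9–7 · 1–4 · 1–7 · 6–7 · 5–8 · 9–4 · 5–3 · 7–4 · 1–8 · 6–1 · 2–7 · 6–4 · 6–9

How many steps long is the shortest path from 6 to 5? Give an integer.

One shortest route is 6 – 1 – 8 – 5, which uses 3 edges, and at distance 2 from 6 we only reach {8}, which does not include 5. So d(6,5) = 3.

3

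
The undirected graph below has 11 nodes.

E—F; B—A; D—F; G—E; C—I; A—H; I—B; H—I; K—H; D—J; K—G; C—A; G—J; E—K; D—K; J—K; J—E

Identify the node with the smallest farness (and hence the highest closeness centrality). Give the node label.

Farness (sum of distances to all others) for each node — A:23, B:30, C:30, D:23, E:22, F:29, G:23, H:18, I:23, J:22, K:17.
The smallest farness is 17, for K, so K has the highest closeness.

K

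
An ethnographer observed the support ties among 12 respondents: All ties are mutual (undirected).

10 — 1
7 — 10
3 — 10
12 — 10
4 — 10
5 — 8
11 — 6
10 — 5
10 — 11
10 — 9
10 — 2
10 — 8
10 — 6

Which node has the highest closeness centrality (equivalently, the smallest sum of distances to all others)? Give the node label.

10

Farness (sum of distances to all others) for each node — 1:21, 2:21, 3:21, 4:21, 5:20, 6:20, 7:21, 8:20, 9:21, 10:11, 11:20, 12:21.
The smallest farness is 11, for 10, so 10 has the highest closeness.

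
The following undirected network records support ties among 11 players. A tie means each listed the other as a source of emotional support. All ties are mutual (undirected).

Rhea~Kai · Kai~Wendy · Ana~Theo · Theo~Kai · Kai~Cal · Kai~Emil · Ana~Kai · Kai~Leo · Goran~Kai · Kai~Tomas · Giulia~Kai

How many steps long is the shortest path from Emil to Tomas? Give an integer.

One shortest route is Emil – Kai – Tomas, which uses 2 edges, and Emil and Tomas are not directly tied, so nothing shorter exists. So d(Emil,Tomas) = 2.

2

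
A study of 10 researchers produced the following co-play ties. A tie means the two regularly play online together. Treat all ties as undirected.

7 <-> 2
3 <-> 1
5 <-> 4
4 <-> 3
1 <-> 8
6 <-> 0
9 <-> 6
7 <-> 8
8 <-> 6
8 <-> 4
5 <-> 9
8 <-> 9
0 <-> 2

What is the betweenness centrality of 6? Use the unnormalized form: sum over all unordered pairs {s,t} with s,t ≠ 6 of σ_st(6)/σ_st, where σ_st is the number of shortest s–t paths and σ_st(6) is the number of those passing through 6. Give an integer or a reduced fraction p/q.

Pairs whose geodesics pass through 6 — 4–0: 1; 3–0: 2/2; 1–0: 1; 8–0: 1; 2–9: 1/2; 2–5: 1/3; 0–9: 1; 0–5: 1.
All other pairs contribute 0.
Summing the contributions gives betweenness(6) = 41/6.

41/6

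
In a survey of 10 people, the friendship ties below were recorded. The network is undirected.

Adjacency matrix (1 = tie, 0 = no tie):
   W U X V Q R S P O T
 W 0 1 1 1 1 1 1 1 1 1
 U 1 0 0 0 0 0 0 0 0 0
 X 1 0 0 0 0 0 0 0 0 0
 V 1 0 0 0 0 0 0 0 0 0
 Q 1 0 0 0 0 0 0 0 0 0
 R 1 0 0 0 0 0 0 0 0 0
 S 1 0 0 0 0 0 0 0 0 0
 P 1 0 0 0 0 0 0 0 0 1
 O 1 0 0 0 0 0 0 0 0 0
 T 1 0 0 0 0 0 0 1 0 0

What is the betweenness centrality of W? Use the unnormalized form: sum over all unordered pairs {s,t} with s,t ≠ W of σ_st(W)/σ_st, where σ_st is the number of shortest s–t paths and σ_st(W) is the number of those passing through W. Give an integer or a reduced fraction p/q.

35

Pairs whose geodesics pass through W — U–X: 1; U–V: 1; U–Q: 1; U–R: 1; U–S: 1; U–P: 1; U–O: 1; U–T: 1; X–V: 1; X–Q: 1; X–R: 1; X–S: 1; X–P: 1; X–O: 1 … (+21 more pairs).
All other pairs contribute 0.
Summing the contributions gives betweenness(W) = 35.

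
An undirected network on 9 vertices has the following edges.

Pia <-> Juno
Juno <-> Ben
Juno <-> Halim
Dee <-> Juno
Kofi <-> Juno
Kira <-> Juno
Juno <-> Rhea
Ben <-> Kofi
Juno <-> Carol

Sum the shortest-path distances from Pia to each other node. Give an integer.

Distances from Pia: Ben:2, Carol:2, Dee:2, Halim:2, Juno:1, Kira:2, Kofi:2, Rhea:2.
Sum = 2 + 2 + 2 + 2 + 1 + 2 + 2 + 2 = 15.

15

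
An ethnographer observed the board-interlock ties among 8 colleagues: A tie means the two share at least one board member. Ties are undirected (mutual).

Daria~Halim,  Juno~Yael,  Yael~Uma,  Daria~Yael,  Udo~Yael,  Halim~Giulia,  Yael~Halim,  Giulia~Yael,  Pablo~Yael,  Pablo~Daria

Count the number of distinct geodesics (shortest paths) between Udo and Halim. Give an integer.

1

The shortest distance is 2, and the only length-2 path is Udo–Yael–Halim. So there is exactly 1 shortest path.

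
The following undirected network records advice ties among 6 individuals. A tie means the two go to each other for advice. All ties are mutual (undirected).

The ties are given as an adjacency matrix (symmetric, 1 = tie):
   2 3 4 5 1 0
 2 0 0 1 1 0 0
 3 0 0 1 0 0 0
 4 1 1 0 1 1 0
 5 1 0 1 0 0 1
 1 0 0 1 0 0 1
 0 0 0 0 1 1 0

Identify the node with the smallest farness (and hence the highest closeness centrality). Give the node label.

4

Farness (sum of distances to all others) for each node — 0:9, 1:8, 2:8, 3:10, 4:6, 5:7.
The smallest farness is 6, for 4, so 4 has the highest closeness.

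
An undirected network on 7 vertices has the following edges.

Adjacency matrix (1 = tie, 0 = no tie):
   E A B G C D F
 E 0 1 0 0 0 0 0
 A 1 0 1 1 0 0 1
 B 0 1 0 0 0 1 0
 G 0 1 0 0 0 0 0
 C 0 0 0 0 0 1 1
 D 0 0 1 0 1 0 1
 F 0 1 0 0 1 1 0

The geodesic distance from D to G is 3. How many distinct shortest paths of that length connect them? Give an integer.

The shortest distance is 3. The length-3 paths are: D–B–A–G; D–F–A–G.
That gives 2 distinct shortest paths.

2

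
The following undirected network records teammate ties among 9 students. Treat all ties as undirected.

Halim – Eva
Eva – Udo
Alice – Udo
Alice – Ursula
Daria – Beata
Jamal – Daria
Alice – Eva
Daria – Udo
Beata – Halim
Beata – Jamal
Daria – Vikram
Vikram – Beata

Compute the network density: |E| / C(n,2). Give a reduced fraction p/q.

1/3

There are 12 edges and 9 nodes, so the maximum possible is C(9,2) = 36.
Density = 12/36 = 1/3.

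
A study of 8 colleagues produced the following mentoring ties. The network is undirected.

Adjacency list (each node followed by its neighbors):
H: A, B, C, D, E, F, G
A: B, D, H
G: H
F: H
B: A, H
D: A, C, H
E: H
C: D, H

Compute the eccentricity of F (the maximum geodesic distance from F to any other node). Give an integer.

Distances from F: A:2, B:2, C:2, D:2, E:2, G:2, H:1.
The largest is 2 (to B, D, G, C, E, and A), so the eccentricity of F is 2.

2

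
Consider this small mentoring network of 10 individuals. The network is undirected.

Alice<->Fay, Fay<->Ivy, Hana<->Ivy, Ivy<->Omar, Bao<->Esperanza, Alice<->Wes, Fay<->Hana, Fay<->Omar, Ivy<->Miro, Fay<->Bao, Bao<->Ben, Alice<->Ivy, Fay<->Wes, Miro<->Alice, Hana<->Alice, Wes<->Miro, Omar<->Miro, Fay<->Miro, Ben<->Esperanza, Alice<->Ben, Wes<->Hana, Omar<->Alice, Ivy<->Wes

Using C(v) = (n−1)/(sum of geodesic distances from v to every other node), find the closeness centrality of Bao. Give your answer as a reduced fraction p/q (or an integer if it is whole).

Distances from Bao: Alice:2, Ben:1, Esperanza:1, Fay:1, Hana:2, Ivy:2, Miro:2, Omar:2, Wes:2. Sum = 15.
n = 10, so closeness = 9/15 = 3/5.

3/5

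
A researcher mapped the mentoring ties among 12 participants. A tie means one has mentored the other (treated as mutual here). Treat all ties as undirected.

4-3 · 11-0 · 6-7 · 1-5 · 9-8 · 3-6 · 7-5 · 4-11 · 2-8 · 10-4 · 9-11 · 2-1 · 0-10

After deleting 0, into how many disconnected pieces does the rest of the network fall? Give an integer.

1

0's neighbors (10 and 11) remain reachable from one another through other ties, so the rest of the network stays in one piece.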